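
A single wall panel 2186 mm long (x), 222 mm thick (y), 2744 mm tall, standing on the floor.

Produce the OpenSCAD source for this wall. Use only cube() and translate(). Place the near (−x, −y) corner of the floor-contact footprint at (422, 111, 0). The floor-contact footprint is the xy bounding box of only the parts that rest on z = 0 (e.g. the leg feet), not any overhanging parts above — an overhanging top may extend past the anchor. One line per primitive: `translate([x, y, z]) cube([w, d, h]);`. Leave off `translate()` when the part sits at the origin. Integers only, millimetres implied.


translate([422, 111, 0]) cube([2186, 222, 2744]);


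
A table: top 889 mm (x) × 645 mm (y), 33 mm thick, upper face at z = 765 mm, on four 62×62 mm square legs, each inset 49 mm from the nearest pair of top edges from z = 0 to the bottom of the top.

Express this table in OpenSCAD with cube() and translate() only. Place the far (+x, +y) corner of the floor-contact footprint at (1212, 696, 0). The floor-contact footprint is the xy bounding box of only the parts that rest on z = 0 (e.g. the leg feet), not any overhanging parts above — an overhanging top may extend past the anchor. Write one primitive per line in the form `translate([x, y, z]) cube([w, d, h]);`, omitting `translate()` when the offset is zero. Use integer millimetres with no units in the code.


translate([372, 100, 732]) cube([889, 645, 33]);
translate([421, 149, 0]) cube([62, 62, 732]);
translate([1150, 149, 0]) cube([62, 62, 732]);
translate([421, 634, 0]) cube([62, 62, 732]);
translate([1150, 634, 0]) cube([62, 62, 732]);


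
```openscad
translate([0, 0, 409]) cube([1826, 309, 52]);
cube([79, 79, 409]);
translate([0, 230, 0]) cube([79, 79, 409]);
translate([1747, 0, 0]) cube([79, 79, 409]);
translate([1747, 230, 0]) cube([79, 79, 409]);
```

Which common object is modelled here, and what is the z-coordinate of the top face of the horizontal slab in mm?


A bench. The seat-top height is 461 mm.

A long slab on four corner posts — a bench. The slab sits at z = 409 with thickness 52, so the top is 409 + 52 = 461 mm.


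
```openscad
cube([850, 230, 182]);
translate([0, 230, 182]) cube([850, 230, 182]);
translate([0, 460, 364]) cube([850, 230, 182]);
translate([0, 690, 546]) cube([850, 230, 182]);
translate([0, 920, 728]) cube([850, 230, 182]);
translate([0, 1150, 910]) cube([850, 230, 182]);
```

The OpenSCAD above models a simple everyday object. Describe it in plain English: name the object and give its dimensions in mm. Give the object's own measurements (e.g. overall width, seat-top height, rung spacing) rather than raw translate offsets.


A straight staircase of 6 solid steps. Each step is 850 mm wide (x), 230 mm deep (y, the going) and 182 mm tall (the rise). The first step rests on the floor; each subsequent step sits one going further in +y and one rise higher in +z, directly behind and above the previous step with no overlap.


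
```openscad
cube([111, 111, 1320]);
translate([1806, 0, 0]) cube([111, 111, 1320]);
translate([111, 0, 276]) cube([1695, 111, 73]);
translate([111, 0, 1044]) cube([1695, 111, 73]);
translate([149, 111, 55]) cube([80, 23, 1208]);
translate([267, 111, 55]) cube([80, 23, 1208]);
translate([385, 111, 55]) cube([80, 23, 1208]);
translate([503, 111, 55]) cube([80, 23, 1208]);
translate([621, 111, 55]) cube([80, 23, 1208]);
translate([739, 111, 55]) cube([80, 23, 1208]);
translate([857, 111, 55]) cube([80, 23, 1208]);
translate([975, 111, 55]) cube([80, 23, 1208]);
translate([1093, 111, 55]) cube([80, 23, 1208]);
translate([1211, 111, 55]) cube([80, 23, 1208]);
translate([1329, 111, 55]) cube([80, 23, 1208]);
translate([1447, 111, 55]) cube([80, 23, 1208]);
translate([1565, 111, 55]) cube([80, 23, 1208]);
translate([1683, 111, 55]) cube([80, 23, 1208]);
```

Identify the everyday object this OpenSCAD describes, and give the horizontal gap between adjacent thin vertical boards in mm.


A fence section. The picket gap is 38 mm.

Two posts, two rails, 14 pickets — a fence section. Span 1695 mm holds 14 pickets of 80 mm with 15 equal gaps: ⌊(1695 − 14·80) / 15⌋ = 38 mm.


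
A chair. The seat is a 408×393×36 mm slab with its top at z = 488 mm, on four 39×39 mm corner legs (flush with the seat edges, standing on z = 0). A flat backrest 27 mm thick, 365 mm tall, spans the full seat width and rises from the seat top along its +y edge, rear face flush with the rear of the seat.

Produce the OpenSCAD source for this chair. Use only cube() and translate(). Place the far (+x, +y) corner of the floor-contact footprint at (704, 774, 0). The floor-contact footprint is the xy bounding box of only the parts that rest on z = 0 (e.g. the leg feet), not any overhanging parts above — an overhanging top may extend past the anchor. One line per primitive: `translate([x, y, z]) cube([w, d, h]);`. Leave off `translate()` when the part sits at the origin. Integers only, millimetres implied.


translate([296, 381, 452]) cube([408, 393, 36]);
translate([296, 381, 0]) cube([39, 39, 452]);
translate([665, 381, 0]) cube([39, 39, 452]);
translate([296, 735, 0]) cube([39, 39, 452]);
translate([665, 735, 0]) cube([39, 39, 452]);
translate([296, 747, 488]) cube([408, 27, 365]);


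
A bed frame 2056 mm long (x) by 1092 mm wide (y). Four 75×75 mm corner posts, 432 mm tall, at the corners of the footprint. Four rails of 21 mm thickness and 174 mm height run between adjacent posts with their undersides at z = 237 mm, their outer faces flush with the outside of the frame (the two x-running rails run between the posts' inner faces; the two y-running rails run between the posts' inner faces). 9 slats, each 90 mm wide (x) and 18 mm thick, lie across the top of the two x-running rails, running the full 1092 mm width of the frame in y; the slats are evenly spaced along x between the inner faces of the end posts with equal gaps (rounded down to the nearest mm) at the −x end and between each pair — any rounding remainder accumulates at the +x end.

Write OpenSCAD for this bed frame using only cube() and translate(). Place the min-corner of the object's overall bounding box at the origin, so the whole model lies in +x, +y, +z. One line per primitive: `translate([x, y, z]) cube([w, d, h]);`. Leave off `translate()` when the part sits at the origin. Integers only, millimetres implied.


// slat z = rail_z + rail_h = 237 + 174 = 411
// slat gap = ⌊(1906 − 9·90) / 10⌋ = 109
cube([75, 75, 432]);
translate([0, 1017, 0]) cube([75, 75, 432]);
translate([1981, 0, 0]) cube([75, 75, 432]);
translate([1981, 1017, 0]) cube([75, 75, 432]);
translate([75, 0, 237]) cube([1906, 21, 174]);
translate([75, 1071, 237]) cube([1906, 21, 174]);
translate([0, 75, 237]) cube([21, 942, 174]);
translate([2035, 75, 237]) cube([21, 942, 174]);
translate([184, 0, 411]) cube([90, 1092, 18]);
translate([383, 0, 411]) cube([90, 1092, 18]);
translate([582, 0, 411]) cube([90, 1092, 18]);
translate([781, 0, 411]) cube([90, 1092, 18]);
translate([980, 0, 411]) cube([90, 1092, 18]);
translate([1179, 0, 411]) cube([90, 1092, 18]);
translate([1378, 0, 411]) cube([90, 1092, 18]);
translate([1577, 0, 411]) cube([90, 1092, 18]);
translate([1776, 0, 411]) cube([90, 1092, 18]);


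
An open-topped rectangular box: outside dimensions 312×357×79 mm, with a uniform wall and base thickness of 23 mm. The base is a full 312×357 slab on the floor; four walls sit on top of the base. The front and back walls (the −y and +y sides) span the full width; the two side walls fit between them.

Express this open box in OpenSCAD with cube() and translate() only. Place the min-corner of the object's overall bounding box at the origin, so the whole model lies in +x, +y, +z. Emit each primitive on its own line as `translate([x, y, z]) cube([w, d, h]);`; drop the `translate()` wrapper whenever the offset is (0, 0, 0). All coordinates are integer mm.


cube([312, 357, 23]);
translate([0, 0, 23]) cube([312, 23, 56]);
translate([0, 334, 23]) cube([312, 23, 56]);
translate([0, 23, 23]) cube([23, 311, 56]);
translate([289, 23, 23]) cube([23, 311, 56]);


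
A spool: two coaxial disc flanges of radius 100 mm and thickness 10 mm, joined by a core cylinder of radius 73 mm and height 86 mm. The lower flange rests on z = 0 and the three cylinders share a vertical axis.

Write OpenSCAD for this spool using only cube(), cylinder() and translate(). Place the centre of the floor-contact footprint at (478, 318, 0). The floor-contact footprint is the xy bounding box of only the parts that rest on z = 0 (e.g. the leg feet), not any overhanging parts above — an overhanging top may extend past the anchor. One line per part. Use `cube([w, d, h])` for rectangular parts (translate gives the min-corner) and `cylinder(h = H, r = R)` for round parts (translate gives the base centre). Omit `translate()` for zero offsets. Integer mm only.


translate([478, 318, 0]) cylinder(h = 10, r = 100);
translate([478, 318, 10]) cylinder(h = 86, r = 73);
translate([478, 318, 96]) cylinder(h = 10, r = 100);


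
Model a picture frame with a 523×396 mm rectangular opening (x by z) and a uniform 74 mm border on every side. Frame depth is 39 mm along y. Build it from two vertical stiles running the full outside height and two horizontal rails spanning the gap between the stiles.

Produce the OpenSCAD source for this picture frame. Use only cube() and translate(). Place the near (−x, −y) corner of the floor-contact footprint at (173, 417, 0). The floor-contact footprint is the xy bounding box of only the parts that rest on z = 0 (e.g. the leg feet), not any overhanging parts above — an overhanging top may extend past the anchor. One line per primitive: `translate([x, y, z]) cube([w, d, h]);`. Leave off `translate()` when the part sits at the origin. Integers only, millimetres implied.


translate([173, 417, 0]) cube([74, 39, 544]);
translate([770, 417, 0]) cube([74, 39, 544]);
translate([247, 417, 0]) cube([523, 39, 74]);
translate([247, 417, 470]) cube([523, 39, 74]);


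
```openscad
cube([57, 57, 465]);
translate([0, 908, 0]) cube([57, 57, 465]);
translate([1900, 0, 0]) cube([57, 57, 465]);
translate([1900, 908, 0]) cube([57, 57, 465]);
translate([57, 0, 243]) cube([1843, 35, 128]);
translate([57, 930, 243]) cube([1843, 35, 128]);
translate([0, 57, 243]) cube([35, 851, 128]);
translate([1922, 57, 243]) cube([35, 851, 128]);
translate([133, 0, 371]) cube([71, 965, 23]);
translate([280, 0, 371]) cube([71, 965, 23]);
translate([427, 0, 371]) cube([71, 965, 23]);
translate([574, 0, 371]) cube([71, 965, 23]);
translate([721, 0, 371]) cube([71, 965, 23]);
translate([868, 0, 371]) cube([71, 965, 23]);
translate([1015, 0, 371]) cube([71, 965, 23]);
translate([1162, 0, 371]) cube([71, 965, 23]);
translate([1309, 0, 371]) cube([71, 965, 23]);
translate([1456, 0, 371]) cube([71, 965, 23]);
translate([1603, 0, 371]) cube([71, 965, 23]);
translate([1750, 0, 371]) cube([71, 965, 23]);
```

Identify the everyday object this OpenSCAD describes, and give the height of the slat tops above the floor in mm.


A bed frame. The slat-top height is 394 mm.

Four posts, four rails, and a row of slats — a bed frame. Slats sit on the rails at z = 243 + 128 = 371; with slat thickness 23, the top is 394 mm.


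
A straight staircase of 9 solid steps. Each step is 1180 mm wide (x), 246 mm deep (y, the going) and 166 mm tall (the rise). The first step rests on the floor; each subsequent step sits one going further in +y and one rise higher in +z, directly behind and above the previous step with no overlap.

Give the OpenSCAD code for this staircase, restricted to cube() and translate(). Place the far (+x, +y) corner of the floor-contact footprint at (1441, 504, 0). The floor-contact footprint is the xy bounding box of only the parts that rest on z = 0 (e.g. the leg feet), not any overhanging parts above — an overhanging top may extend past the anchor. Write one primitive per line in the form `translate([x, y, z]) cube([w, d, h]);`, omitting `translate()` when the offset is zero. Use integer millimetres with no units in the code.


translate([261, 258, 0]) cube([1180, 246, 166]);
translate([261, 504, 166]) cube([1180, 246, 166]);
translate([261, 750, 332]) cube([1180, 246, 166]);
translate([261, 996, 498]) cube([1180, 246, 166]);
translate([261, 1242, 664]) cube([1180, 246, 166]);
translate([261, 1488, 830]) cube([1180, 246, 166]);
translate([261, 1734, 996]) cube([1180, 246, 166]);
translate([261, 1980, 1162]) cube([1180, 246, 166]);
translate([261, 2226, 1328]) cube([1180, 246, 166]);


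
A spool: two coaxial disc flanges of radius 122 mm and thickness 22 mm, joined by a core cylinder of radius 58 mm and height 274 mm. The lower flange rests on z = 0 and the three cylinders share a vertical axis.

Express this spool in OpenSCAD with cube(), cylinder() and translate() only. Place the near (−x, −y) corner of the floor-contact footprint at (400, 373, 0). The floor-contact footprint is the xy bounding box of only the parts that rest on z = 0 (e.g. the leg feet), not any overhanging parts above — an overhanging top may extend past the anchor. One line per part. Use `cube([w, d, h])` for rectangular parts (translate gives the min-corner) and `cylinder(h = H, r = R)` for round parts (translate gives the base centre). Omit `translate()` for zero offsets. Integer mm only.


translate([522, 495, 0]) cylinder(h = 22, r = 122);
translate([522, 495, 22]) cylinder(h = 274, r = 58);
translate([522, 495, 296]) cylinder(h = 22, r = 122);


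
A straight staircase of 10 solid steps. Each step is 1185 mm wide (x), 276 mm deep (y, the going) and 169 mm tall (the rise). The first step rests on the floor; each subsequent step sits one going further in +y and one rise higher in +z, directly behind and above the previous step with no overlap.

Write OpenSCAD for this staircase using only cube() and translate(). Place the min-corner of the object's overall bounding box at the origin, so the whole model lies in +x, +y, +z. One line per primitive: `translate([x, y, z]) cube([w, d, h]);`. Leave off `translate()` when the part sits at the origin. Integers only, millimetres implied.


cube([1185, 276, 169]);
translate([0, 276, 169]) cube([1185, 276, 169]);
translate([0, 552, 338]) cube([1185, 276, 169]);
translate([0, 828, 507]) cube([1185, 276, 169]);
translate([0, 1104, 676]) cube([1185, 276, 169]);
translate([0, 1380, 845]) cube([1185, 276, 169]);
translate([0, 1656, 1014]) cube([1185, 276, 169]);
translate([0, 1932, 1183]) cube([1185, 276, 169]);
translate([0, 2208, 1352]) cube([1185, 276, 169]);
translate([0, 2484, 1521]) cube([1185, 276, 169]);


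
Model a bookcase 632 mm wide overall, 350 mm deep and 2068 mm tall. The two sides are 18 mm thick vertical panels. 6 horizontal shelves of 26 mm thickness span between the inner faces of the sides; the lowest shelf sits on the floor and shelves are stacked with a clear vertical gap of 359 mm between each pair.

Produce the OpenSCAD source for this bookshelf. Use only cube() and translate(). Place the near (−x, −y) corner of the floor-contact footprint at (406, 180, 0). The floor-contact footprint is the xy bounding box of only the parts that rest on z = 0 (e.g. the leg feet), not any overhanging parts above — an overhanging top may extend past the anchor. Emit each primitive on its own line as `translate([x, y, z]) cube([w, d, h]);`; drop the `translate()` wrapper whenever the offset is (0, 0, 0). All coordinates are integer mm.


translate([406, 180, 0]) cube([18, 350, 2068]);
translate([1020, 180, 0]) cube([18, 350, 2068]);
translate([424, 180, 0]) cube([596, 350, 26]);
translate([424, 180, 385]) cube([596, 350, 26]);
translate([424, 180, 770]) cube([596, 350, 26]);
translate([424, 180, 1155]) cube([596, 350, 26]);
translate([424, 180, 1540]) cube([596, 350, 26]);
translate([424, 180, 1925]) cube([596, 350, 26]);


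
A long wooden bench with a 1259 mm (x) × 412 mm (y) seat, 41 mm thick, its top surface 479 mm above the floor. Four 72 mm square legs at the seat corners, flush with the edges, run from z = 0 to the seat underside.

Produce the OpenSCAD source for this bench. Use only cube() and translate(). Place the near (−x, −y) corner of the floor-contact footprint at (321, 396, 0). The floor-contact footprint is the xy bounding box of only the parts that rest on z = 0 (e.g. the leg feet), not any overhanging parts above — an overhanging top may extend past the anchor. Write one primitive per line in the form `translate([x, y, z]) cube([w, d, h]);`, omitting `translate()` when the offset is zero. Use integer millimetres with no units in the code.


translate([321, 396, 438]) cube([1259, 412, 41]);
translate([321, 396, 0]) cube([72, 72, 438]);
translate([321, 736, 0]) cube([72, 72, 438]);
translate([1508, 396, 0]) cube([72, 72, 438]);
translate([1508, 736, 0]) cube([72, 72, 438]);


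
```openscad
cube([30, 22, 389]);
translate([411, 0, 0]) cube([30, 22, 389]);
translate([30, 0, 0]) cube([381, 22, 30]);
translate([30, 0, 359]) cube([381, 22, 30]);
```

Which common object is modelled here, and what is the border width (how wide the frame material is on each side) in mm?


A picture frame. The border width is 30 mm.

Four thin pieces enclosing a rectangular opening — a picture frame. The two full-height stiles are 389 mm tall; the top rail sits at z = 359 and is 30 mm tall, so the border above the opening is 389 − 359 = 30 mm, matching the stile x-width.


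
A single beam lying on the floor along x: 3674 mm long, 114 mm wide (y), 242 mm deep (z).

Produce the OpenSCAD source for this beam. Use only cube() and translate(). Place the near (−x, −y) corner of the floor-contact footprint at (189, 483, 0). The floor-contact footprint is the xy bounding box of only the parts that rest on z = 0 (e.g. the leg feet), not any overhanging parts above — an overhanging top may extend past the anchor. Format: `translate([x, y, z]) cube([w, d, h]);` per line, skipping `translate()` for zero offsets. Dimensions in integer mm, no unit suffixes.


translate([189, 483, 0]) cube([3674, 114, 242]);


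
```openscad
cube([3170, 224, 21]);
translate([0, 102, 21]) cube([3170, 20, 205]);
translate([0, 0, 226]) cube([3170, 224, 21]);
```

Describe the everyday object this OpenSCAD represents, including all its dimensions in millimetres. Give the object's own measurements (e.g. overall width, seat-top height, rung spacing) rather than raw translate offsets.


An I-beam lying along x, 3170 mm long. Overall section height 247 mm. Two flanges 224 mm wide (y) and 21 mm thick, one on the floor and one at the top; a web 20 mm thick runs between them, centred on the flange width.


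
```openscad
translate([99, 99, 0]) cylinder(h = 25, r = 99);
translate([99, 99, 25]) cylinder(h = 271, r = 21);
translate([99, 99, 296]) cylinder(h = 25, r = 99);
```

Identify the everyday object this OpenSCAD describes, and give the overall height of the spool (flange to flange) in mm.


A spool. The overall height is 321 mm.

Three coaxial cylinders, large–small–large — a spool. Two 25 mm flanges and a 271 mm core give 25 + 271 + 25 = 321 mm.


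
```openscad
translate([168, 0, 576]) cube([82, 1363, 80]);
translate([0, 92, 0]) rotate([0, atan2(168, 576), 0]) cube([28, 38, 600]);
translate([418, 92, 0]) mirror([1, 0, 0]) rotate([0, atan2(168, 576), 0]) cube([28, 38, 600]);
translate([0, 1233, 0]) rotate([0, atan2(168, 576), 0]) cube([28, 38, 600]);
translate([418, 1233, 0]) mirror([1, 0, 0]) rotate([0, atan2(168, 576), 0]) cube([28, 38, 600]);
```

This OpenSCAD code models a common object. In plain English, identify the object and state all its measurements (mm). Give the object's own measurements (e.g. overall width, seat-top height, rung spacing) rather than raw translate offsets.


A sawhorse. A 82×1363×80 mm beam (x, y, z) sits on two A-frame leg pairs. Each pair is two raked legs of 28×38 mm section (38 mm along y) splaying symmetrically in x. Each leg rises 576 mm vertically over 168 mm of horizontal reach and is 600 mm long along its own axis. Every leg's outer bottom edge rests on the floor and its outer top edge meets a bottom edge of the beam — the left legs (tilting toward +x) meet the beam's −x bottom edge, the right legs (their mirror images, tilting toward −x) meet its +x bottom edge — so the leg tops tuck under the beam, the beam's underside is 576 mm above the floor, and the feet are 418 mm apart outside-to-outside with the beam centred between them. The two leg pairs are set in 92 mm from either end of the beam.


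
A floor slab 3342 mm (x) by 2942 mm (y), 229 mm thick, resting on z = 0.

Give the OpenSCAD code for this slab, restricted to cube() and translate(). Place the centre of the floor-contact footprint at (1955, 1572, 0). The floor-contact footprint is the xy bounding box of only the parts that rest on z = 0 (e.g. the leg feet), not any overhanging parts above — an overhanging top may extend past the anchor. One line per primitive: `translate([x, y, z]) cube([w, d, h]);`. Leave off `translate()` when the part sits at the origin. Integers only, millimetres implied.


translate([284, 101, 0]) cube([3342, 2942, 229]);


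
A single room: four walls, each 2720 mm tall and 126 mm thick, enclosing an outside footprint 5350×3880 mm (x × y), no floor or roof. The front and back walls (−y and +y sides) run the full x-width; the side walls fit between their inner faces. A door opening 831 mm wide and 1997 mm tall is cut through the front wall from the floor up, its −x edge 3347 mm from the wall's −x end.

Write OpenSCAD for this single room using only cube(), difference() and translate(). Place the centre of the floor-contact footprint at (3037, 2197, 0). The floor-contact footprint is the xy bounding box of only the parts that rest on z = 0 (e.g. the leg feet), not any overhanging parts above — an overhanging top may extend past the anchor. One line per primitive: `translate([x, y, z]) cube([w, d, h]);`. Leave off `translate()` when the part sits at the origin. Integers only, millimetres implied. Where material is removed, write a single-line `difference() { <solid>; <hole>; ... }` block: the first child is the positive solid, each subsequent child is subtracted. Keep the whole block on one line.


difference() { translate([362, 257, 0]) cube([5350, 126, 2720]); translate([3709, 257, 0]) cube([831, 126, 1997]); }
translate([362, 4011, 0]) cube([5350, 126, 2720]);
translate([362, 383, 0]) cube([126, 3628, 2720]);
translate([5586, 383, 0]) cube([126, 3628, 2720]);


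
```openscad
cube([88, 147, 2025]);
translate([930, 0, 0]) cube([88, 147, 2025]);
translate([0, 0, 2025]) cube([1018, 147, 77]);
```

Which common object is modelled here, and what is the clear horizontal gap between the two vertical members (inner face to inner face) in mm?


A door frame. The clear opening width is 842 mm.

Two 2025 mm tall posts with a header on top — a door frame. The left jamb is 88 mm wide at x = 0; the right jamb starts at x = 930. The clear opening is 930 − 88 = 842 mm.


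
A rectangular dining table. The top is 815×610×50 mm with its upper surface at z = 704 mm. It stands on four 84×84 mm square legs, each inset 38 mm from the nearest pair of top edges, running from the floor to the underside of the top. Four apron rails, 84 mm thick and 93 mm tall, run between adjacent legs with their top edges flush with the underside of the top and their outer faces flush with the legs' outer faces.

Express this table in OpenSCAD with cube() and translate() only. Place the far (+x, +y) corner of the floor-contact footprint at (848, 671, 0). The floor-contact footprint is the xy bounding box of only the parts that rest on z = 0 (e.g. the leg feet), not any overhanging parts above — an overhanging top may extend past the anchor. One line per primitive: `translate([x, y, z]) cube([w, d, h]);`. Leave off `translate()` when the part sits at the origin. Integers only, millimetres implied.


translate([71, 99, 654]) cube([815, 610, 50]);
translate([109, 137, 0]) cube([84, 84, 654]);
translate([764, 137, 0]) cube([84, 84, 654]);
translate([109, 587, 0]) cube([84, 84, 654]);
translate([764, 587, 0]) cube([84, 84, 654]);
translate([193, 137, 561]) cube([571, 84, 93]);
translate([193, 587, 561]) cube([571, 84, 93]);
translate([109, 221, 561]) cube([84, 366, 93]);
translate([764, 221, 561]) cube([84, 366, 93]);


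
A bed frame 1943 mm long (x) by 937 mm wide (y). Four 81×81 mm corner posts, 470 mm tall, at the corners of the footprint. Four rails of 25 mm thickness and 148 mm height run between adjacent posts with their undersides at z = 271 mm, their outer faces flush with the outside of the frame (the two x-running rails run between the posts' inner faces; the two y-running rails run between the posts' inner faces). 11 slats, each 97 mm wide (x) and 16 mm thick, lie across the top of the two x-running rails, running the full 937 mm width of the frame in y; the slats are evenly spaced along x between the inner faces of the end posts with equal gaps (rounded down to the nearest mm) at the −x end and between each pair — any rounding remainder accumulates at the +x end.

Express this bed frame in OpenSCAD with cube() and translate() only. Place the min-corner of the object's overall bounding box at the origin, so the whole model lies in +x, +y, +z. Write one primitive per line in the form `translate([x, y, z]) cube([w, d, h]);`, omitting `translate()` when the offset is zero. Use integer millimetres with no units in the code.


cube([81, 81, 470]);
translate([0, 856, 0]) cube([81, 81, 470]);
translate([1862, 0, 0]) cube([81, 81, 470]);
translate([1862, 856, 0]) cube([81, 81, 470]);
translate([81, 0, 271]) cube([1781, 25, 148]);
translate([81, 912, 271]) cube([1781, 25, 148]);
translate([0, 81, 271]) cube([25, 775, 148]);
translate([1918, 81, 271]) cube([25, 775, 148]);
translate([140, 0, 419]) cube([97, 937, 16]);
translate([296, 0, 419]) cube([97, 937, 16]);
translate([452, 0, 419]) cube([97, 937, 16]);
translate([608, 0, 419]) cube([97, 937, 16]);
translate([764, 0, 419]) cube([97, 937, 16]);
translate([920, 0, 419]) cube([97, 937, 16]);
translate([1076, 0, 419]) cube([97, 937, 16]);
translate([1232, 0, 419]) cube([97, 937, 16]);
translate([1388, 0, 419]) cube([97, 937, 16]);
translate([1544, 0, 419]) cube([97, 937, 16]);
translate([1700, 0, 419]) cube([97, 937, 16]);


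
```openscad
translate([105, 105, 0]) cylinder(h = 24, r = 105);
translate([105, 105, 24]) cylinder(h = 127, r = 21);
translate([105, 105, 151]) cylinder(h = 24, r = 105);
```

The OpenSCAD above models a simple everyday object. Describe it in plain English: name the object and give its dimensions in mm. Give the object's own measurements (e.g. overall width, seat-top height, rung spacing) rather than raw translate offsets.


A spool: two coaxial disc flanges of radius 105 mm and thickness 24 mm, joined by a core cylinder of radius 21 mm and height 127 mm. The lower flange rests on z = 0 and the three cylinders share a vertical axis.


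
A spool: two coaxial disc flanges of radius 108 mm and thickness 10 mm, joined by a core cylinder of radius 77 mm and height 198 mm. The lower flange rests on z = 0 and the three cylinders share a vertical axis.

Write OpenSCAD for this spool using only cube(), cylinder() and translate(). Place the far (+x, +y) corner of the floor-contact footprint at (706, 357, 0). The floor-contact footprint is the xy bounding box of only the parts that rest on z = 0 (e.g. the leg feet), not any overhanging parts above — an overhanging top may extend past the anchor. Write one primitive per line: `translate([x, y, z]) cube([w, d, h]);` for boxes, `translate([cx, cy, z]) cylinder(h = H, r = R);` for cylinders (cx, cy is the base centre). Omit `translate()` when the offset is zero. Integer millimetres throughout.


translate([598, 249, 0]) cylinder(h = 10, r = 108);
translate([598, 249, 10]) cylinder(h = 198, r = 77);
translate([598, 249, 208]) cylinder(h = 10, r = 108);


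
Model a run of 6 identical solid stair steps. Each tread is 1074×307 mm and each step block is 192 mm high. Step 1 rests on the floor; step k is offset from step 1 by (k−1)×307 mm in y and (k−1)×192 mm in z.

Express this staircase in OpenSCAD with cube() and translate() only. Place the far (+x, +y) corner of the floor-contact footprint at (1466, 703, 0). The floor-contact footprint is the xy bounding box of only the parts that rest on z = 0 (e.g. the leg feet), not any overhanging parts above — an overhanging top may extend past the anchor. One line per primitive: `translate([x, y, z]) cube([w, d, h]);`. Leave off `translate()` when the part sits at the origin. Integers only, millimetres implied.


translate([392, 396, 0]) cube([1074, 307, 192]);
translate([392, 703, 192]) cube([1074, 307, 192]);
translate([392, 1010, 384]) cube([1074, 307, 192]);
translate([392, 1317, 576]) cube([1074, 307, 192]);
translate([392, 1624, 768]) cube([1074, 307, 192]);
translate([392, 1931, 960]) cube([1074, 307, 192]);


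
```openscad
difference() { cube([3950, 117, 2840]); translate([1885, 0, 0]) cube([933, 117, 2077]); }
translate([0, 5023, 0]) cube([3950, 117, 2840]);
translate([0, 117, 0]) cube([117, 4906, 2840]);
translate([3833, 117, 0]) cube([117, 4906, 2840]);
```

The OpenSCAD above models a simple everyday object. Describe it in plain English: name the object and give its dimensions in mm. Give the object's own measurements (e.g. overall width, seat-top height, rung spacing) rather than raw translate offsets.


A single room: four walls, each 2840 mm tall and 117 mm thick, enclosing an outside footprint 3950×5140 mm (x × y), no floor or roof. The front and back walls (−y and +y sides) run the full x-width; the side walls fit between their inner faces. A door opening 933 mm wide and 2077 mm tall is cut through the front wall from the floor up, its −x edge 1885 mm from the wall's −x end.


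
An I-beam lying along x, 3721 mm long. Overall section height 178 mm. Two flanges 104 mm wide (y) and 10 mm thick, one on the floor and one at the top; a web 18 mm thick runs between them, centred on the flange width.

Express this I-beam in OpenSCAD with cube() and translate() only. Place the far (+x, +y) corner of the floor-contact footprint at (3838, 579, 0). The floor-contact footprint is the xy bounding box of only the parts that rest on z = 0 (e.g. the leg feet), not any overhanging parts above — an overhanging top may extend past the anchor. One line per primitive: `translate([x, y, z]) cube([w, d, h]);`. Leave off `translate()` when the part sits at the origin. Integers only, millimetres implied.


translate([117, 475, 0]) cube([3721, 104, 10]);
translate([117, 518, 10]) cube([3721, 18, 158]);
translate([117, 475, 168]) cube([3721, 104, 10]);


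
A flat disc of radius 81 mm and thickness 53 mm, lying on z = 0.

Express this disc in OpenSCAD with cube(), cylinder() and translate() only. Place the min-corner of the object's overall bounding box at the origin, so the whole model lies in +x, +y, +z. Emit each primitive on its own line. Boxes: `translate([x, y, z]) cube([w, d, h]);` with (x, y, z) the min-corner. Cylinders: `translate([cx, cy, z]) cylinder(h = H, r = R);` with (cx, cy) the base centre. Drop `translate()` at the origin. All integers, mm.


translate([81, 81, 0]) cylinder(h = 53, r = 81);


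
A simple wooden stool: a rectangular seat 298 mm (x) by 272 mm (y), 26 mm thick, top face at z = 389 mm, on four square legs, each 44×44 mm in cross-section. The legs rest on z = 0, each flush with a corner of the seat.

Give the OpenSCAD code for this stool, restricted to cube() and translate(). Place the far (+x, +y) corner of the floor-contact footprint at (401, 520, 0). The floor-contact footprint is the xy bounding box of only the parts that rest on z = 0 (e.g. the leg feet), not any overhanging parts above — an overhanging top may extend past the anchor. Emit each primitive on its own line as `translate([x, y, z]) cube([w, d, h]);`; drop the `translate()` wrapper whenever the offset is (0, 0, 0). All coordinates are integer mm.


translate([103, 248, 363]) cube([298, 272, 26]);
translate([103, 248, 0]) cube([44, 44, 363]);
translate([357, 248, 0]) cube([44, 44, 363]);
translate([103, 476, 0]) cube([44, 44, 363]);
translate([357, 476, 0]) cube([44, 44, 363]);


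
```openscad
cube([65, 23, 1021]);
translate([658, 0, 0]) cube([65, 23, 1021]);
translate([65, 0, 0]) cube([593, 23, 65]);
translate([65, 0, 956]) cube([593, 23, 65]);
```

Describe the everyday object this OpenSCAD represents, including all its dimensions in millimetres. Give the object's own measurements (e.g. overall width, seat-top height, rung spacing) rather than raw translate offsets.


A rectangular picture frame lying in the x–z plane (depth along y). The opening is 593 mm wide (x) by 891 mm tall (z), surrounded by a border 65 mm wide on all four sides. The frame is 23 mm deep and is made of two full-height vertical stiles with two horizontal rails fitted between them.


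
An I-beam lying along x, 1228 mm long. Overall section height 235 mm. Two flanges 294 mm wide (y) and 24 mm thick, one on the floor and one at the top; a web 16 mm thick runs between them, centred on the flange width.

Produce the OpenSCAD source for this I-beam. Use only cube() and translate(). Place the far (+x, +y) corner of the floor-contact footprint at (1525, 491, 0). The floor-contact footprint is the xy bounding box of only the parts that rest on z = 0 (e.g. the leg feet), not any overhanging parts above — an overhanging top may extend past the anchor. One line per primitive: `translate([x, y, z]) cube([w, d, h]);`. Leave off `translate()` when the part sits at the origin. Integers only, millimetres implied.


translate([297, 197, 0]) cube([1228, 294, 24]);
translate([297, 336, 24]) cube([1228, 16, 187]);
translate([297, 197, 211]) cube([1228, 294, 24]);


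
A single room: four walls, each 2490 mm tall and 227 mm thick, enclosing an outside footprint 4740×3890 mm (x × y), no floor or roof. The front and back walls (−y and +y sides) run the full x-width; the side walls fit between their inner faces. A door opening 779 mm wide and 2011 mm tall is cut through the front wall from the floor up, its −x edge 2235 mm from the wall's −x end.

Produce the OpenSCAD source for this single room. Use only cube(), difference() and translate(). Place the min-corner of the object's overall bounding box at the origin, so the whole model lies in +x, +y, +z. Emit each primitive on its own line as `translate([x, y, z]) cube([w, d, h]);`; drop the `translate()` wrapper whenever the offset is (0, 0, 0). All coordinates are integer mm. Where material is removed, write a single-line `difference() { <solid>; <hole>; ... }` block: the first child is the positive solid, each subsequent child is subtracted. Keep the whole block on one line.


difference() { cube([4740, 227, 2490]); translate([2235, 0, 0]) cube([779, 227, 2011]); }
translate([0, 3663, 0]) cube([4740, 227, 2490]);
translate([0, 227, 0]) cube([227, 3436, 2490]);
translate([4513, 227, 0]) cube([227, 3436, 2490]);


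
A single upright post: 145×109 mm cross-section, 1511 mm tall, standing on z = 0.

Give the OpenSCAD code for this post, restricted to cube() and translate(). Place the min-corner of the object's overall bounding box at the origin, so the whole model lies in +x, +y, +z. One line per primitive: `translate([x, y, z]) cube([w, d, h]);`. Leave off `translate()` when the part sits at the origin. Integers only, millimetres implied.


cube([145, 109, 1511]);


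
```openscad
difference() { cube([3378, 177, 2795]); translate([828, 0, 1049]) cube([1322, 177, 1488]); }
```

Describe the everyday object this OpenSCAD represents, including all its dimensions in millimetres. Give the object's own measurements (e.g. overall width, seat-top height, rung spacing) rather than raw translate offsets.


A wall 3378 mm long (x), 177 mm thick (y), 2795 mm tall, with a rectangular window opening cut through it. The opening is 1322 mm wide and 1488 mm tall; its sill is at z = 1049 mm and its near (−x) edge is 828 mm from the wall's −x end. The opening passes through the full wall thickness.


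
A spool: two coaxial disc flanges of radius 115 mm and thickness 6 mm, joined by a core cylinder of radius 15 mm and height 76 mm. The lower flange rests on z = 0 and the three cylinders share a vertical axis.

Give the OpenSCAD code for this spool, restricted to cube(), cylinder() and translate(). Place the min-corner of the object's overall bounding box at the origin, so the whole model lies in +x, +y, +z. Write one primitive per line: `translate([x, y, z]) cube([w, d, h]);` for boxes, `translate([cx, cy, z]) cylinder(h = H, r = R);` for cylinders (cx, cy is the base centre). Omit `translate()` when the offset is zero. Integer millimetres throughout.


translate([115, 115, 0]) cylinder(h = 6, r = 115);
translate([115, 115, 6]) cylinder(h = 76, r = 15);
translate([115, 115, 82]) cylinder(h = 6, r = 115);


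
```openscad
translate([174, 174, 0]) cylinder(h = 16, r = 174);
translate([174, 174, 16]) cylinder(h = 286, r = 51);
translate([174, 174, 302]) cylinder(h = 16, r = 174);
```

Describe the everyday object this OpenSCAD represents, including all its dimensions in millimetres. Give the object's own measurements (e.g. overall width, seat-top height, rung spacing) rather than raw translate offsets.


A spool: two coaxial disc flanges of radius 174 mm and thickness 16 mm, joined by a core cylinder of radius 51 mm and height 286 mm. The lower flange rests on z = 0 and the three cylinders share a vertical axis.


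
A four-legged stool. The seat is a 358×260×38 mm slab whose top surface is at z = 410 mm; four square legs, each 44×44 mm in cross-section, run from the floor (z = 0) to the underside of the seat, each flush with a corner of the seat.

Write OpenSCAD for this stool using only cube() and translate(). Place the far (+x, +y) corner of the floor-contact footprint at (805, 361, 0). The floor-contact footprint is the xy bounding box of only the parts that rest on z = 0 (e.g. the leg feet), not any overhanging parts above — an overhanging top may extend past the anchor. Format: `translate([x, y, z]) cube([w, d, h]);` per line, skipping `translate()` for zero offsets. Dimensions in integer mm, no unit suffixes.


// leg_h = 410 - 38 = 372
translate([447, 101, 372]) cube([358, 260, 38]);
translate([447, 101, 0]) cube([44, 44, 372]);
translate([761, 101, 0]) cube([44, 44, 372]);
translate([447, 317, 0]) cube([44, 44, 372]);
translate([761, 317, 0]) cube([44, 44, 372]);


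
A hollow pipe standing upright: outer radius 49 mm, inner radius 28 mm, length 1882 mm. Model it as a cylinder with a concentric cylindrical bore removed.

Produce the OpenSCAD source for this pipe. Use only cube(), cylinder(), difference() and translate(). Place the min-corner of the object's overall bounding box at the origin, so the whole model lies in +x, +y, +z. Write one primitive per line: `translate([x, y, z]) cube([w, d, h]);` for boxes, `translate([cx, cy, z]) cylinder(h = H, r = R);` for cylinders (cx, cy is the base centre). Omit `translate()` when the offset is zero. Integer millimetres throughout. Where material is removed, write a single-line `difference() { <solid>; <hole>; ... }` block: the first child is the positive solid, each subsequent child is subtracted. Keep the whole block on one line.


difference() { translate([49, 49, 0]) cylinder(h = 1882, r = 49); translate([49, 49, 0]) cylinder(h = 1882, r = 28); }


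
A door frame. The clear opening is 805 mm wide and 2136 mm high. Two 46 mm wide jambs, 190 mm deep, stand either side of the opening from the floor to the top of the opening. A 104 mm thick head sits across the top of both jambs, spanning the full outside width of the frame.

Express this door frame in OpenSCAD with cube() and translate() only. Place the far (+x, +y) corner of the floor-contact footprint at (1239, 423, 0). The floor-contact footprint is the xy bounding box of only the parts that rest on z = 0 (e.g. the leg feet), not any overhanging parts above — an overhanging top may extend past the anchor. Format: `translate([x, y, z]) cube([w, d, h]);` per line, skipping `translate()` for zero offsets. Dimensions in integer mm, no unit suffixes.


translate([342, 233, 0]) cube([46, 190, 2136]);
translate([1193, 233, 0]) cube([46, 190, 2136]);
translate([342, 233, 2136]) cube([897, 190, 104]);
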